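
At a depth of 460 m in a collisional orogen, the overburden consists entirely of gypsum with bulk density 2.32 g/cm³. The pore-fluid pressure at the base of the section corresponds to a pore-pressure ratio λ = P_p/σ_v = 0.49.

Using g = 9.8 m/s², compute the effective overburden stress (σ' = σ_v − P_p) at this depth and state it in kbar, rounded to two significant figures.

Overburden (lithostatic) stress σ_v:
gypsum: 2320 kg/m³ × 9.8 m/s² × 460 m = 1.046×10^7 Pa = 10.46 MPa
Pore pressure P_p = λ·σ_v = 0.49 × 10.46 MPa = 5.125 MPa
Effective stress σ' = σ_v − P_p = 10.46 − 5.125 = 5.3339 MPa = 0.053339 kbar

0.053 kbar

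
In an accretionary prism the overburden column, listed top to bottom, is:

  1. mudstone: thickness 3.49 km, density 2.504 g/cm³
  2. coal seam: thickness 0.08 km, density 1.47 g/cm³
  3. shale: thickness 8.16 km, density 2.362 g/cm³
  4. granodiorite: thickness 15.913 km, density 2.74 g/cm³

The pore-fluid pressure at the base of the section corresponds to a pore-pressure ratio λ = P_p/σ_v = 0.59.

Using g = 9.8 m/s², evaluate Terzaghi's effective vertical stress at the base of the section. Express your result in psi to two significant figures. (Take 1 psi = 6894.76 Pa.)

Overburden (lithostatic) stress σ_v:
mudstone: 2504 kg/m³ × 9.8 m/s² × 3490 m = 8.564×10^7 Pa = 85.64 MPa
coal seam: 1470 kg/m³ × 9.8 m/s² × 80 m = 1.152×10^6 Pa = 1.152 MPa
shale: 2362 kg/m³ × 9.8 m/s² × 8160 m = 1.889×10^8 Pa = 188.9 MPa
granodiorite: 2740 kg/m³ × 9.8 m/s² × 15913 m = 4.273×10^8 Pa = 427.3 MPa
Total = 85.64 + 1.152 + 188.9 + 427.3 = 702.97 MPa
Pore pressure P_p = λ·σ_v = 0.59 × 703.0 MPa = 414.8 MPa
Effective stress σ' = σ_v − P_p = 703.0 − 414.8 = 288.22 MPa = 41803 psi

42000 psi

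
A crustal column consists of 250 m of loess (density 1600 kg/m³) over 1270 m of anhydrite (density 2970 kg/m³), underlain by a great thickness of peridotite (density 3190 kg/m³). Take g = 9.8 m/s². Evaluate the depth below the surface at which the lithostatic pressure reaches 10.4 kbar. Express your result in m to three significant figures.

33500 m

Pressure at base of upper layers: 1600×9.8×250 + 2970×9.8×1270 = 4.088×10^7 Pa = 0.4088 kbar
Remaining pressure to be supplied by peridotite: 1.040×10^9 − 4.088×10^7 = 9.991×10^8 Pa
Additional depth in peridotite = 9.991×10^8 Pa / (3190 kg/m³ × 9.8 m/s²) = 31959 m
Total depth = 1520 m + 31959 m = 33479 m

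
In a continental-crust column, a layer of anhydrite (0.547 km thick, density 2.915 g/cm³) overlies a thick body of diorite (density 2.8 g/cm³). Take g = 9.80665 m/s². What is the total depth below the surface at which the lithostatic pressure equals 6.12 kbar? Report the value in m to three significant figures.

Pressure at base of upper layers: 2915×9.80665×547 = 1.564×10^7 Pa = 0.1564 kbar
Remaining pressure to be supplied by diorite: 6.120×10^8 − 1.564×10^7 = 5.964×10^8 Pa
Additional depth in diorite = 5.964×10^8 Pa / (2800 kg/m³ × 9.80665 m/s²) = 21719 m
Total depth = 547 m + 21719 m = 22266 m

22300 m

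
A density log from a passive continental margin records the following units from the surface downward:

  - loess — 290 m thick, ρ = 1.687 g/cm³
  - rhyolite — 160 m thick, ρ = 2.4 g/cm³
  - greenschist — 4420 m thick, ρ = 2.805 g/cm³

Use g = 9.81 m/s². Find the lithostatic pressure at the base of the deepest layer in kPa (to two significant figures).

130000 kPa

loess: 1687 kg/m³ × 9.81 m/s² × 290 m = 4.799×10^6 Pa = 4799 kPa
rhyolite: 2400 kg/m³ × 9.81 m/s² × 160 m = 3.767×10^6 Pa = 3767 kPa
greenschist: 2805 kg/m³ × 9.81 m/s² × 4420 m = 1.216×10^8 Pa = 1.216×10^5 kPa
Total = 4799 + 3767 + 1.216×10^5 = 1.3019×10^5 kPa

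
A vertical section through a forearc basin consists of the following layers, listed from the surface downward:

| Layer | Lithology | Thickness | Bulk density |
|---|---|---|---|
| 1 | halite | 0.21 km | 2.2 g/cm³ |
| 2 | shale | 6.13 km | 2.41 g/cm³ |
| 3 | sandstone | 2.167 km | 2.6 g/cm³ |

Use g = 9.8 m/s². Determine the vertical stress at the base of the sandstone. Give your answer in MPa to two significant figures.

halite: 2200 kg/m³ × 9.8 m/s² × 210 m = 4.528×10^6 Pa = 4.528 MPa
shale: 2410 kg/m³ × 9.8 m/s² × 6130 m = 1.448×10^8 Pa = 144.8 MPa
sandstone: 2600 kg/m³ × 9.8 m/s² × 2167 m = 5.522×10^7 Pa = 55.22 MPa
Total = 4.528 + 144.8 + 55.22 = 204.52 MPa

200 MPa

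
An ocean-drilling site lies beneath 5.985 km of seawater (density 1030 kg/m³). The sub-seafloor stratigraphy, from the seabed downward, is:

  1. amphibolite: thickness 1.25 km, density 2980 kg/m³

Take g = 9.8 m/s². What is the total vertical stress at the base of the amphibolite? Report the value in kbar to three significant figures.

0.969 kbar

seawater: 1030 kg/m³ × 9.8 m/s² × 5985 m = 6.041×10^7 Pa = 0.6041 kbar
amphibolite: 2980 kg/m³ × 9.8 m/s² × 1250 m = 3.651×10^7 Pa = 0.3651 kbar
Total = 0.6041 + 0.3651 = 0.96918 kbar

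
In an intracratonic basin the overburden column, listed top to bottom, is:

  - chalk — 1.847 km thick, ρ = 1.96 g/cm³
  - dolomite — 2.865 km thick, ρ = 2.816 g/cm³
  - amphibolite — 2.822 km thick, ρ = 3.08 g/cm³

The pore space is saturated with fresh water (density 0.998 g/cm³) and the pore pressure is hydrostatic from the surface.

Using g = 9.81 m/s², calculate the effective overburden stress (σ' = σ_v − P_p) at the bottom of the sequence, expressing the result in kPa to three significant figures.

126000 kPa

Overburden (lithostatic) stress σ_v:
chalk: 1960 kg/m³ × 9.81 m/s² × 1847 m = 3.551×10^7 Pa = 35.51 MPa
dolomite: 2816 kg/m³ × 9.81 m/s² × 2865 m = 7.915×10^7 Pa = 79.15 MPa
amphibolite: 3080 kg/m³ × 9.81 m/s² × 2822 m = 8.527×10^7 Pa = 85.27 MPa
Total = 35.51 + 79.15 + 85.27 = 199.93 MPa
Pore pressure P_p = 998 kg/m³ × 9.81 m/s² × 7534 m = 7.376×10^7 Pa = 73.76 MPa
Effective stress σ' = σ_v − P_p = 199.9 − 73.76 = 126.16 MPa = 1.2616×10^5 kPa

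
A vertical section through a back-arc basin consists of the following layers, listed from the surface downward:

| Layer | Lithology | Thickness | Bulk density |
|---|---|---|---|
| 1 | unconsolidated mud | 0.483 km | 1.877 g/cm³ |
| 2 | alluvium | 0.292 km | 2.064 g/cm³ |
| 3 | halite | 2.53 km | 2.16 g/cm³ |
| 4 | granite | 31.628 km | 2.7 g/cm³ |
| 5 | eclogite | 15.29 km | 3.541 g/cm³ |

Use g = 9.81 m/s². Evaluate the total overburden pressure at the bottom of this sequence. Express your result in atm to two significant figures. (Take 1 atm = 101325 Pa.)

14000 atm

unconsolidated mud: 1877 kg/m³ × 9.81 m/s² × 483 m = 8.894×10^6 Pa = 87.77 atm
alluvium: 2064 kg/m³ × 9.81 m/s² × 292 m = 5.912×10^6 Pa = 58.35 atm
halite: 2160 kg/m³ × 9.81 m/s² × 2530 m = 5.361×10^7 Pa = 529.1 atm
granite: 2700 kg/m³ × 9.81 m/s² × 31628 m = 8.377×10^8 Pa = 8268 atm
eclogite: 3541 kg/m³ × 9.81 m/s² × 15290 m = 5.311×10^8 Pa = 5242 atm
Total = 87.77 + 58.35 + 529.1 + 8268 + 5242 = 14185 atm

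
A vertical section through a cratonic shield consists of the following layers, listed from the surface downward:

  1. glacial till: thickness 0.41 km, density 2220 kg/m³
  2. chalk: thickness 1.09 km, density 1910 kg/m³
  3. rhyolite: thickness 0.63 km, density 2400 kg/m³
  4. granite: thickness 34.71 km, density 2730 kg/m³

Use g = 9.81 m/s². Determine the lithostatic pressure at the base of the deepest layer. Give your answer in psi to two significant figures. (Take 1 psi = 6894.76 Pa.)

glacial till: 2220 kg/m³ × 9.81 m/s² × 410 m = 8.929×10^6 Pa = 1295 psi
chalk: 1910 kg/m³ × 9.81 m/s² × 1090 m = 2.042×10^7 Pa = 2962 psi
rhyolite: 2400 kg/m³ × 9.81 m/s² × 630 m = 1.483×10^7 Pa = 2151 psi
granite: 2730 kg/m³ × 9.81 m/s² × 34710 m = 9.296×10^8 Pa = 1.348×10^5 psi
Total = 1295 + 2962 + 2151 + 1.348×10^5 = 1.4123×10^5 psi

140000 psi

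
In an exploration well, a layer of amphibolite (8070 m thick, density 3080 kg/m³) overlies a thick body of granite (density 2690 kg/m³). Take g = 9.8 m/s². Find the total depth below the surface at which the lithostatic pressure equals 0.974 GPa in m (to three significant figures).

35800 m

Pressure at base of upper layers: 3080×9.8×8070 = 2.436×10^8 Pa = 0.2436 GPa
Remaining pressure to be supplied by granite: 9.740×10^8 − 2.436×10^8 = 7.304×10^8 Pa
Additional depth in granite = 7.304×10^8 Pa / (2690 kg/m³ × 9.8 m/s²) = 27707 m
Total depth = 8070 m + 27707 m = 35777 m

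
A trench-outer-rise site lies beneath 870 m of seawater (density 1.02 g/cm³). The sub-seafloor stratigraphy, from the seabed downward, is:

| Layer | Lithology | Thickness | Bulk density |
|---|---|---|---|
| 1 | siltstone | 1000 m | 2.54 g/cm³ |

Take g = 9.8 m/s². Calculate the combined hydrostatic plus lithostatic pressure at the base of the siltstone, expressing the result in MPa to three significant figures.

seawater: 1020 kg/m³ × 9.8 m/s² × 870 m = 8.697×10^6 Pa = 8.697 MPa
siltstone: 2540 kg/m³ × 9.8 m/s² × 1000 m = 2.489×10^7 Pa = 24.89 MPa
Total = 8.697 + 24.89 = 33.589 MPa

33.6 MPa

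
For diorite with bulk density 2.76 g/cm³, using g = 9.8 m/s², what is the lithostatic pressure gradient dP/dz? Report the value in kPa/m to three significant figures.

dP/dz = ρg = 2760 kg/m³ × 9.8 m/s² = 27048 Pa/m
= 27048 Pa/m × (1 kPa/m / 1000.0 Pa/m) = 27.048 kPa/m

27.0 kPa/m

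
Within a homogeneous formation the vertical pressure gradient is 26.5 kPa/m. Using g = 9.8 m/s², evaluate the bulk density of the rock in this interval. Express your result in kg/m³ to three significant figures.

2700 kg/m³

ρ = (dP/dz)/g = 26.5 kPa/m / 9.8 m/s² = 26500 Pa/m / 9.8 m/s² = 2704.1 kg/m³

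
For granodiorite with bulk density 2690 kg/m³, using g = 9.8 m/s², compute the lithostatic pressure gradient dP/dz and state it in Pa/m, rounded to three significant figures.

dP/dz = ρg = 2690 kg/m³ × 9.8 m/s² = 26362 Pa/m

26400 Pa/m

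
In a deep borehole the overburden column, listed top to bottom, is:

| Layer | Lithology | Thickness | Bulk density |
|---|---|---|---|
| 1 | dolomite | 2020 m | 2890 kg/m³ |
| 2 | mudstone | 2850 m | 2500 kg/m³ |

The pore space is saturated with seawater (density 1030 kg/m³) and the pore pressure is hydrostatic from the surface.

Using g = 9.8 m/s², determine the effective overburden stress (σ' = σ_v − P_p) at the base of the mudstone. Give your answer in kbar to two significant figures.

Overburden (lithostatic) stress σ_v:
dolomite: 2890 kg/m³ × 9.8 m/s² × 2020 m = 5.721×10^7 Pa = 57.21 MPa
mudstone: 2500 kg/m³ × 9.8 m/s² × 2850 m = 6.982×10^7 Pa = 69.83 MPa
Total = 57.21 + 69.83 = 127.04 MPa
Pore pressure P_p = 1030 kg/m³ × 9.8 m/s² × 4870 m = 4.916×10^7 Pa = 49.16 MPa
Effective stress σ' = σ_v − P_p = 127.0 − 49.16 = 77.878 MPa = 0.77878 kbar

0.78 kbar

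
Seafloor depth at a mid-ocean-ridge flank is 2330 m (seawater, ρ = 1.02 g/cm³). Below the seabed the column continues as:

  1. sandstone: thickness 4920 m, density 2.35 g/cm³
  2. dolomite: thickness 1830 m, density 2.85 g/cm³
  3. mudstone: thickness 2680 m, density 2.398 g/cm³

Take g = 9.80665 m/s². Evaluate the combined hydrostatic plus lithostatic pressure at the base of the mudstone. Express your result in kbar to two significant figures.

seawater: 1020 kg/m³ × 9.80665 m/s² × 2330 m = 2.331×10^7 Pa = 0.2331 kbar
sandstone: 2350 kg/m³ × 9.80665 m/s² × 4920 m = 1.134×10^8 Pa = 1.134 kbar
dolomite: 2850 kg/m³ × 9.80665 m/s² × 1830 m = 5.115×10^7 Pa = 0.5115 kbar
mudstone: 2398 kg/m³ × 9.80665 m/s² × 2680 m = 6.302×10^7 Pa = 0.6302 kbar
Total = 0.2331 + 1.134 + 0.5115 + 0.6302 = 2.5086 kbar

2.5 kbar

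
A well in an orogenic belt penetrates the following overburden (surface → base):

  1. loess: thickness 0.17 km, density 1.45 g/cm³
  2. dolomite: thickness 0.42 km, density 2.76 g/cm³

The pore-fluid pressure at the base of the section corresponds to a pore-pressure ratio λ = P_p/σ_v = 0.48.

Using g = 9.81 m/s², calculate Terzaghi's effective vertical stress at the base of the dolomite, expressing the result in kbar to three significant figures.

0.0717 kbar

Overburden (lithostatic) stress σ_v:
loess: 1450 kg/m³ × 9.81 m/s² × 170 m = 2.418×10^6 Pa = 2.418 MPa
dolomite: 2760 kg/m³ × 9.81 m/s² × 420 m = 1.137×10^7 Pa = 11.37 MPa
Total = 2.418 + 11.37 = 13.790 MPa
Pore pressure P_p = λ·σ_v = 0.48 × 13.79 MPa = 6.619 MPa
Effective stress σ' = σ_v − P_p = 13.79 − 6.619 = 7.1708 MPa = 0.071708 kbar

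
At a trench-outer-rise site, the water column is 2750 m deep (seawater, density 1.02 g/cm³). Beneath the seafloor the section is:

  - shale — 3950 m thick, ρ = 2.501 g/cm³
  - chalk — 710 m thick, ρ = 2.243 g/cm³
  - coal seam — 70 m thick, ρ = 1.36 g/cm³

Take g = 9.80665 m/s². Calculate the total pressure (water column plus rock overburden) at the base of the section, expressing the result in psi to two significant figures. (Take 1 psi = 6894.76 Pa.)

seawater: 1020 kg/m³ × 9.80665 m/s² × 2750 m = 2.751×10^7 Pa = 3990 psi
shale: 2501 kg/m³ × 9.80665 m/s² × 3950 m = 9.688×10^7 Pa = 14051 psi
chalk: 2243 kg/m³ × 9.80665 m/s² × 710 m = 1.562×10^7 Pa = 2265 psi
coal seam: 1360 kg/m³ × 9.80665 m/s² × 70 m = 9.336×10^5 Pa = 135.4 psi
Total = 3990 + 14051 + 2265 + 135.4 = 20441 psi

20000 psi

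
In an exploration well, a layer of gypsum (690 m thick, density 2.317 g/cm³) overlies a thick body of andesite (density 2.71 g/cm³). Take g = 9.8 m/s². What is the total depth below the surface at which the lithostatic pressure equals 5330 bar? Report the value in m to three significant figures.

Pressure at base of upper layers: 2317×9.8×690 = 1.567×10^7 Pa = 156.7 bar
Remaining pressure to be supplied by andesite: 5.330×10^8 − 1.567×10^7 = 5.173×10^8 Pa
Additional depth in andesite = 5.173×10^8 Pa / (2710 kg/m³ × 9.8 m/s²) = 19479 m
Total depth = 690 m + 19479 m = 20169 m

20200 m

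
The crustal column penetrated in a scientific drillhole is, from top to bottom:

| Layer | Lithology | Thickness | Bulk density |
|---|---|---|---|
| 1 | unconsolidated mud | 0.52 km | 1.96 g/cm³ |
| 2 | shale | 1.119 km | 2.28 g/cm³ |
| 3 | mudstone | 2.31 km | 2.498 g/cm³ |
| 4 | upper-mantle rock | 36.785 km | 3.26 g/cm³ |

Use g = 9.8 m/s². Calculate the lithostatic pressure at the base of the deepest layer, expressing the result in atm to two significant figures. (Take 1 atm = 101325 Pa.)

13000 atm

unconsolidated mud: 1960 kg/m³ × 9.8 m/s² × 520 m = 9.988×10^6 Pa = 98.58 atm
shale: 2280 kg/m³ × 9.8 m/s² × 1119 m = 2.500×10^7 Pa = 246.8 atm
mudstone: 2498 kg/m³ × 9.8 m/s² × 2310 m = 5.655×10^7 Pa = 558.1 atm
upper-mantle rock: 3260 kg/m³ × 9.8 m/s² × 36785 m = 1.175×10^9 Pa = 11598 atm
Total = 98.58 + 246.8 + 558.1 + 11598 = 12502 atm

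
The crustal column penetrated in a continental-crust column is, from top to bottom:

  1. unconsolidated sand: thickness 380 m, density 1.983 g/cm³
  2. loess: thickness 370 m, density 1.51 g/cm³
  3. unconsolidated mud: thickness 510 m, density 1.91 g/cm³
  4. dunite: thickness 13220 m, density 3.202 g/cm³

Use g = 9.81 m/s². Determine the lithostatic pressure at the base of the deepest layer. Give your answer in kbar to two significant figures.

4.4 kbar

unconsolidated sand: 1983 kg/m³ × 9.81 m/s² × 380 m = 7.392×10^6 Pa = 0.07392 kbar
loess: 1510 kg/m³ × 9.81 m/s² × 370 m = 5.481×10^6 Pa = 0.05481 kbar
unconsolidated mud: 1910 kg/m³ × 9.81 m/s² × 510 m = 9.556×10^6 Pa = 0.09556 kbar
dunite: 3202 kg/m³ × 9.81 m/s² × 13220 m = 4.153×10^8 Pa = 4.153 kbar
Total = 0.07392 + 0.05481 + 0.09556 + 4.153 = 4.3769 kbar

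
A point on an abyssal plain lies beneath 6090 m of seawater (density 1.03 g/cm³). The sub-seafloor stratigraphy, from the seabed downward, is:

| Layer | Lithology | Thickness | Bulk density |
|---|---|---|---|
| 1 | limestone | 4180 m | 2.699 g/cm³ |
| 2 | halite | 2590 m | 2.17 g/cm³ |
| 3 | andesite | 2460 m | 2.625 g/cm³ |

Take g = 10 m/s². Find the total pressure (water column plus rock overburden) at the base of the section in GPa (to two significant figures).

seawater: 1030 kg/m³ × 10 m/s² × 6090 m = 6.273×10^7 Pa = 0.06273 GPa
limestone: 2699 kg/m³ × 10 m/s² × 4180 m = 1.128×10^8 Pa = 0.1128 GPa
halite: 2170 kg/m³ × 10 m/s² × 2590 m = 5.620×10^7 Pa = 0.05620 GPa
andesite: 2625 kg/m³ × 10 m/s² × 2460 m = 6.457×10^7 Pa = 0.06457 GPa
Total = 0.06273 + 0.1128 + 0.05620 + 0.06457 = 0.29632 GPa

0.30 GPa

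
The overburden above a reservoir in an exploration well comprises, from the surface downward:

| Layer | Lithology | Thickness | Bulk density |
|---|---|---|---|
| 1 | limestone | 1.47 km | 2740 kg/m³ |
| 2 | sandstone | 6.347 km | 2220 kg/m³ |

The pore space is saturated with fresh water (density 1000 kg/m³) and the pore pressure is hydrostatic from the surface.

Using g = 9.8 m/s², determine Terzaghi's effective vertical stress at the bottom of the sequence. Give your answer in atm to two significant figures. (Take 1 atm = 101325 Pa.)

1000 atm

Overburden (lithostatic) stress σ_v:
limestone: 2740 kg/m³ × 9.8 m/s² × 1470 m = 3.947×10^7 Pa = 39.47 MPa
sandstone: 2220 kg/m³ × 9.8 m/s² × 6347 m = 1.381×10^8 Pa = 138.1 MPa
Total = 39.47 + 138.1 = 177.56 MPa
Pore pressure P_p = 1000 kg/m³ × 9.8 m/s² × 7817 m = 7.661×10^7 Pa = 76.61 MPa
Effective stress σ' = σ_v − P_p = 177.6 − 76.61 = 100.95 MPa = 996.31 atm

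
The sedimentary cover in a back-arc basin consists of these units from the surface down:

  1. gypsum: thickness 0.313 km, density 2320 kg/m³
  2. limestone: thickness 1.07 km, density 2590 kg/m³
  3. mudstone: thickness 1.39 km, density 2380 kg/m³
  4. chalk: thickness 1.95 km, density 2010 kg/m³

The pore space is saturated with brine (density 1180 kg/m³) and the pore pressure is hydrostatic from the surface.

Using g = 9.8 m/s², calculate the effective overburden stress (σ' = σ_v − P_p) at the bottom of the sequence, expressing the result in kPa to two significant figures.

Overburden (lithostatic) stress σ_v:
gypsum: 2320 kg/m³ × 9.8 m/s² × 313 m = 7.116×10^6 Pa = 7.116 MPa
limestone: 2590 kg/m³ × 9.8 m/s² × 1070 m = 2.716×10^7 Pa = 27.16 MPa
mudstone: 2380 kg/m³ × 9.8 m/s² × 1390 m = 3.242×10^7 Pa = 32.42 MPa
chalk: 2010 kg/m³ × 9.8 m/s² × 1950 m = 3.841×10^7 Pa = 38.41 MPa
Total = 7.116 + 27.16 + 32.42 + 38.41 = 105.11 MPa
Pore pressure P_p = 1180 kg/m³ × 9.8 m/s² × 4723 m = 5.462×10^7 Pa = 54.62 MPa
Effective stress σ' = σ_v − P_p = 105.1 − 54.62 = 50.490 MPa = 50490 kPa

50000 kPa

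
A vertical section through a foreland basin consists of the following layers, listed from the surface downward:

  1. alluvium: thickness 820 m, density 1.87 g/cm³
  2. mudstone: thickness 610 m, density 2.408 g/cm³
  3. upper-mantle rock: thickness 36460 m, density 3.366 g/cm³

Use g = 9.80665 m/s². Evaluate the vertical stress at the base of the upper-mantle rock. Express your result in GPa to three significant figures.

alluvium: 1870 kg/m³ × 9.80665 m/s² × 820 m = 1.504×10^7 Pa = 0.01504 GPa
mudstone: 2408 kg/m³ × 9.80665 m/s² × 610 m = 1.440×10^7 Pa = 0.01440 GPa
upper-mantle rock: 3366 kg/m³ × 9.80665 m/s² × 36460 m = 1.204×10^9 Pa = 1.204 GPa
Total = 0.01504 + 0.01440 + 1.204 = 1.2330 GPa

1.23 GPa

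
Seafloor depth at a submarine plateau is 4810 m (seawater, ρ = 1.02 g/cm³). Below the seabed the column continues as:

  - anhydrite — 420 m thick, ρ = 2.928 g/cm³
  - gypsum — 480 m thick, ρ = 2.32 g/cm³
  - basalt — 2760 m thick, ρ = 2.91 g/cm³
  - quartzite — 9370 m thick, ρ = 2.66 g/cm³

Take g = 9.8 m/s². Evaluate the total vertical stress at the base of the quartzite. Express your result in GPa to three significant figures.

0.394 GPa

seawater: 1020 kg/m³ × 9.8 m/s² × 4810 m = 4.808×10^7 Pa = 0.04808 GPa
anhydrite: 2928 kg/m³ × 9.8 m/s² × 420 m = 1.205×10^7 Pa = 0.01205 GPa
gypsum: 2320 kg/m³ × 9.8 m/s² × 480 m = 1.091×10^7 Pa = 0.01091 GPa
basalt: 2910 kg/m³ × 9.8 m/s² × 2760 m = 7.871×10^7 Pa = 0.07871 GPa
quartzite: 2660 kg/m³ × 9.8 m/s² × 9370 m = 2.443×10^8 Pa = 0.2443 GPa
Total = 0.04808 + 0.01205 + 0.01091 + 0.07871 + 0.2443 = 0.39401 GPa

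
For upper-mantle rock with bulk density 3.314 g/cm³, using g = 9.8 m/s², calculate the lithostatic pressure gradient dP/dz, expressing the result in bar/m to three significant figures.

dP/dz = ρg = 3314 kg/m³ × 9.8 m/s² = 32477 Pa/m
= 32477 Pa/m × (1 bar/m / 1.0000×10^5 Pa/m) = 0.32477 bar/m

0.325 bar/m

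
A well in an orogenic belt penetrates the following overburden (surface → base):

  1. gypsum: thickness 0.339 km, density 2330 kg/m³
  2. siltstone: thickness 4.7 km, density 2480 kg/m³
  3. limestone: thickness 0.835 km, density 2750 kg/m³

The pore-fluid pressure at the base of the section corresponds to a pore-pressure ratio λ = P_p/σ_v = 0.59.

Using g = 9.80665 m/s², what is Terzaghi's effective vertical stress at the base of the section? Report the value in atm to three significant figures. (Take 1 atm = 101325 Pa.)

Overburden (lithostatic) stress σ_v:
gypsum: 2330 kg/m³ × 9.80665 m/s² × 339 m = 7.746×10^6 Pa = 7.746 MPa
siltstone: 2480 kg/m³ × 9.80665 m/s² × 4700 m = 1.143×10^8 Pa = 114.3 MPa
limestone: 2750 kg/m³ × 9.80665 m/s² × 835 m = 2.252×10^7 Pa = 22.52 MPa
Total = 7.746 + 114.3 + 22.52 = 144.57 MPa
Pore pressure P_p = λ·σ_v = 0.59 × 144.6 MPa = 85.30 MPa
Effective stress σ' = σ_v − P_p = 144.6 − 85.30 = 59.274 MPa = 584.99 atm

585 atm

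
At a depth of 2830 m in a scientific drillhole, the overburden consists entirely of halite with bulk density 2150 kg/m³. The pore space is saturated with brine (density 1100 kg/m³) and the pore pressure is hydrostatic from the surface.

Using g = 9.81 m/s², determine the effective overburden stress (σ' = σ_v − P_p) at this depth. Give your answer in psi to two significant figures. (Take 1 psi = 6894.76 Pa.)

Overburden (lithostatic) stress σ_v:
halite: 2150 kg/m³ × 9.81 m/s² × 2830 m = 5.969×10^7 Pa = 59.69 MPa
Pore pressure P_p = 1100 kg/m³ × 9.81 m/s² × 2830 m = 3.054×10^7 Pa = 30.54 MPa
Effective stress σ' = σ_v − P_p = 59.69 − 30.54 = 29.150 MPa = 4227.9 psi

4200 psi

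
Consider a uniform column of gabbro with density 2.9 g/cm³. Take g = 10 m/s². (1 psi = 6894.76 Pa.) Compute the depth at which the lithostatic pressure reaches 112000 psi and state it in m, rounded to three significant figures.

26600 m

h = P/(ρg) = 112000 psi / (2900 kg/m³ × 10 m/s²) = 7.722×10^8 Pa / 29000 Pa/m = 26628 m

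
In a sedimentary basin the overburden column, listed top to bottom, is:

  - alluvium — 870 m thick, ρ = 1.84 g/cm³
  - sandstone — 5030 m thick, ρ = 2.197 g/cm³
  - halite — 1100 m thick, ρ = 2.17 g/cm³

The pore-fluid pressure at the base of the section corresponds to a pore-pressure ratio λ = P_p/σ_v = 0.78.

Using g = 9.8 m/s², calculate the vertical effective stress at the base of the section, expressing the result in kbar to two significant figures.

Overburden (lithostatic) stress σ_v:
alluvium: 1840 kg/m³ × 9.8 m/s² × 870 m = 1.569×10^7 Pa = 15.69 MPa
sandstone: 2197 kg/m³ × 9.8 m/s² × 5030 m = 1.083×10^8 Pa = 108.3 MPa
halite: 2170 kg/m³ × 9.8 m/s² × 1100 m = 2.339×10^7 Pa = 23.39 MPa
Total = 15.69 + 108.3 + 23.39 = 147.38 MPa
Pore pressure P_p = λ·σ_v = 0.78 × 147.4 MPa = 115.0 MPa
Effective stress σ' = σ_v − P_p = 147.4 − 115.0 = 32.423 MPa = 0.32423 kbar

0.32 kbar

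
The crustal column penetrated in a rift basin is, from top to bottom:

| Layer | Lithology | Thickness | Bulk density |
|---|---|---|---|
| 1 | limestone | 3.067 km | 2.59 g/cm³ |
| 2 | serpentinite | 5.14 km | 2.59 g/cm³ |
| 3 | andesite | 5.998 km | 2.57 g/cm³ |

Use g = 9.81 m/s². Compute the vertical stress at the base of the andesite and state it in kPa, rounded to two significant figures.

360000 kPa

limestone: 2590 kg/m³ × 9.81 m/s² × 3067 m = 7.793×10^7 Pa = 77926 kPa
serpentinite: 2590 kg/m³ × 9.81 m/s² × 5140 m = 1.306×10^8 Pa = 1.306×10^5 kPa
andesite: 2570 kg/m³ × 9.81 m/s² × 5998 m = 1.512×10^8 Pa = 1.512×10^5 kPa
Total = 77926 + 1.306×10^5 + 1.512×10^5 = 3.5974×10^5 kPa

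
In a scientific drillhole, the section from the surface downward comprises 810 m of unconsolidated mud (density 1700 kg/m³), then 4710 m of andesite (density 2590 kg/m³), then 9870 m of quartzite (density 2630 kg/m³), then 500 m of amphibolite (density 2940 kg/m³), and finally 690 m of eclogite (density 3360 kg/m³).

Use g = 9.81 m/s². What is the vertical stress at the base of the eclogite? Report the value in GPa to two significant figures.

0.42 GPa

unconsolidated mud: 1700 kg/m³ × 9.81 m/s² × 810 m = 1.351×10^7 Pa = 0.01351 GPa
andesite: 2590 kg/m³ × 9.81 m/s² × 4710 m = 1.197×10^8 Pa = 0.1197 GPa
quartzite: 2630 kg/m³ × 9.81 m/s² × 9870 m = 2.546×10^8 Pa = 0.2546 GPa
amphibolite: 2940 kg/m³ × 9.81 m/s² × 500 m = 1.442×10^7 Pa = 0.01442 GPa
eclogite: 3360 kg/m³ × 9.81 m/s² × 690 m = 2.274×10^7 Pa = 0.02274 GPa
Total = 0.01351 + 0.1197 + 0.2546 + 0.01442 + 0.02274 = 0.42499 GPa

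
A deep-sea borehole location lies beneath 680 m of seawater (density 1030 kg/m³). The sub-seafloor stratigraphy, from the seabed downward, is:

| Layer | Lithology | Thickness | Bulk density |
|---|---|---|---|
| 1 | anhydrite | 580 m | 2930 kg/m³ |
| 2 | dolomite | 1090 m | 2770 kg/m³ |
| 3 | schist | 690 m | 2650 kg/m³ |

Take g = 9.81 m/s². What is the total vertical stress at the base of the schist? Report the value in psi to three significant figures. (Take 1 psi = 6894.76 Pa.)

10300 psi

seawater: 1030 kg/m³ × 9.81 m/s² × 680 m = 6.871×10^6 Pa = 996.5 psi
anhydrite: 2930 kg/m³ × 9.81 m/s² × 580 m = 1.667×10^7 Pa = 2418 psi
dolomite: 2770 kg/m³ × 9.81 m/s² × 1090 m = 2.962×10^7 Pa = 4296 psi
schist: 2650 kg/m³ × 9.81 m/s² × 690 m = 1.794×10^7 Pa = 2602 psi
Total = 996.5 + 2418 + 4296 + 2602 = 10312 psi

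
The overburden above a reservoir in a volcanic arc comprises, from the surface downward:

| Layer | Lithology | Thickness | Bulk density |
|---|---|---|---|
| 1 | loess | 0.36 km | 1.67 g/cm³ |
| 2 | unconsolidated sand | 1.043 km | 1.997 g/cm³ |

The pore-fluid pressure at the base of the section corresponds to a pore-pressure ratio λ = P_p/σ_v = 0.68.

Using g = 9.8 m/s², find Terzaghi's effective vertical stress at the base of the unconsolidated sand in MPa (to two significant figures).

8.4 MPa

Overburden (lithostatic) stress σ_v:
loess: 1670 kg/m³ × 9.8 m/s² × 360 m = 5.892×10^6 Pa = 5.892 MPa
unconsolidated sand: 1997 kg/m³ × 9.8 m/s² × 1043 m = 2.041×10^7 Pa = 20.41 MPa
Total = 5.892 + 20.41 = 26.304 MPa
Pore pressure P_p = λ·σ_v = 0.68 × 26.30 MPa = 17.89 MPa
Effective stress σ' = σ_v − P_p = 26.30 − 17.89 = 8.4172 MPa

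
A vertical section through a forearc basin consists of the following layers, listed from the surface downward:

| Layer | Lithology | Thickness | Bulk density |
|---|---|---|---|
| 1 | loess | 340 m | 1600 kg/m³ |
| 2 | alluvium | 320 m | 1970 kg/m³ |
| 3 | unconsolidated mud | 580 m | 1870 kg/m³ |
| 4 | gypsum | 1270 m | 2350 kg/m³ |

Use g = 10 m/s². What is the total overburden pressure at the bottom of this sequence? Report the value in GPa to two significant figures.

loess: 1600 kg/m³ × 10 m/s² × 340 m = 5.440×10^6 Pa = 5.440×10^-3 GPa
alluvium: 1970 kg/m³ × 10 m/s² × 320 m = 6.304×10^6 Pa = 6.304×10^-3 GPa
unconsolidated mud: 1870 kg/m³ × 10 m/s² × 580 m = 1.085×10^7 Pa = 0.01085 GPa
gypsum: 2350 kg/m³ × 10 m/s² × 1270 m = 2.985×10^7 Pa = 0.02985 GPa
Total = 5.440×10^-3 + 6.304×10^-3 + 0.01085 + 0.02985 = 0.052435 GPa

0.052 GPa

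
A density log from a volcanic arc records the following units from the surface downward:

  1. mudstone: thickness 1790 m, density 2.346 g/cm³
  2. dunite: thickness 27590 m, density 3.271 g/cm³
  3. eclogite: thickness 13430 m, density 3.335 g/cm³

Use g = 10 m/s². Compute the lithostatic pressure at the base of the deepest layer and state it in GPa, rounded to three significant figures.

1.39 GPa

mudstone: 2346 kg/m³ × 10 m/s² × 1790 m = 4.199×10^7 Pa = 0.04199 GPa
dunite: 3271 kg/m³ × 10 m/s² × 27590 m = 9.025×10^8 Pa = 0.9025 GPa
eclogite: 3335 kg/m³ × 10 m/s² × 13430 m = 4.479×10^8 Pa = 0.4479 GPa
Total = 0.04199 + 0.9025 + 0.4479 = 1.3924 GPa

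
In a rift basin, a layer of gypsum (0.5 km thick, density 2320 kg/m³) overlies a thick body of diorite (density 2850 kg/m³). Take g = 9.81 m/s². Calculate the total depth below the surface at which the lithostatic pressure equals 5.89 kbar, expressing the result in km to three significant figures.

21.2 km

Pressure at base of upper layers: 2320×9.81×500 = 1.138×10^7 Pa = 0.1138 kbar
Remaining pressure to be supplied by diorite: 5.890×10^8 − 1.138×10^7 = 5.776×10^8 Pa
Additional depth in diorite = 5.776×10^8 Pa / (2850 kg/m³ × 9.81 m/s²) = 20660 m
Total depth = 500 m + 20660 m = 21160 m
= 21.160 km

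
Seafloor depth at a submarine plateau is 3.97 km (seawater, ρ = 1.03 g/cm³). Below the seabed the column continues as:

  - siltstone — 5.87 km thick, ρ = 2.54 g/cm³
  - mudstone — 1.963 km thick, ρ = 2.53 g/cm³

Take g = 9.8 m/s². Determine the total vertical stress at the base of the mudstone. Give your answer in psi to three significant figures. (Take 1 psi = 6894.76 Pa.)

seawater: 1030 kg/m³ × 9.8 m/s² × 3970 m = 4.007×10^7 Pa = 5812 psi
siltstone: 2540 kg/m³ × 9.8 m/s² × 5870 m = 1.461×10^8 Pa = 21192 psi
mudstone: 2530 kg/m³ × 9.8 m/s² × 1963 m = 4.867×10^7 Pa = 7059 psi
Total = 5812 + 21192 + 7059 = 34064 psi

34100 psi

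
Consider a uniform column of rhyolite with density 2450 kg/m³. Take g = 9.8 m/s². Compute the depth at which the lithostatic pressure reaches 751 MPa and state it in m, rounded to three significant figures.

h = P/(ρg) = 751 MPa / (2450 kg/m³ × 9.8 m/s²) = 7.510×10^8 Pa / 24010 Pa/m = 31279 m

31300 m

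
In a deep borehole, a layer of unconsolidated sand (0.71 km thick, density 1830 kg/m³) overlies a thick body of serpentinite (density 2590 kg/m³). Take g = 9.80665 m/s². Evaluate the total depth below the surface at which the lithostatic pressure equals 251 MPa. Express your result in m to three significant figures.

10100 m

Pressure at base of upper layers: 1830×9.80665×710 = 1.274×10^7 Pa = 12.74 MPa
Remaining pressure to be supplied by serpentinite: 2.510×10^8 − 1.274×10^7 = 2.383×10^8 Pa
Additional depth in serpentinite = 2.383×10^8 Pa / (2590 kg/m³ × 9.80665 m/s²) = 9380.5 m
Total depth = 710 m + 9380.5 m = 10091 m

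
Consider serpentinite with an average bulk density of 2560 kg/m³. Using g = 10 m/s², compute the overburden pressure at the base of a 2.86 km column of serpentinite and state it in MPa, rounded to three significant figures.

serpentinite: 2560 kg/m³ × 10 m/s² × 2860 m = 7.322×10^7 Pa = 73.22 MPa

73.2 MPa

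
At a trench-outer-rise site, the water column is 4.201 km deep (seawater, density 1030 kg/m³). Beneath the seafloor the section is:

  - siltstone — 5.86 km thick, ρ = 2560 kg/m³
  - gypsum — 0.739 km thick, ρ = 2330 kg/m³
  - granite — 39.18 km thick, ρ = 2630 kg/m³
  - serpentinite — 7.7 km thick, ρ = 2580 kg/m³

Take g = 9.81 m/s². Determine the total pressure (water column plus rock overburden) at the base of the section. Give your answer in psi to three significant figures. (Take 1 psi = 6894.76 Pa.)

205000 psi

seawater: 1030 kg/m³ × 9.81 m/s² × 4201 m = 4.245×10^7 Pa = 6157 psi
siltstone: 2560 kg/m³ × 9.81 m/s² × 5860 m = 1.472×10^8 Pa = 21345 psi
gypsum: 2330 kg/m³ × 9.81 m/s² × 739 m = 1.689×10^7 Pa = 2450 psi
granite: 2630 kg/m³ × 9.81 m/s² × 39180 m = 1.011×10^9 Pa = 1.466×10^5 psi
serpentinite: 2580 kg/m³ × 9.81 m/s² × 7700 m = 1.949×10^8 Pa = 28266 psi
Total = 6157 + 21345 + 2450 + 1.466×10^5 + 28266 = 2.0483×10^5 psi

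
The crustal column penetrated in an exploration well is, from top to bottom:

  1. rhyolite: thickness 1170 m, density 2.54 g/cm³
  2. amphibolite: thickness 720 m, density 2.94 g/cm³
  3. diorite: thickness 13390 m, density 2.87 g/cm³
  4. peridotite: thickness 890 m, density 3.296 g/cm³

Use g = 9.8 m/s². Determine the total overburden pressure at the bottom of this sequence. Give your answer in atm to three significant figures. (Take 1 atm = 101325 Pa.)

4490 atm

rhyolite: 2540 kg/m³ × 9.8 m/s² × 1170 m = 2.912×10^7 Pa = 287.4 atm
amphibolite: 2940 kg/m³ × 9.8 m/s² × 720 m = 2.074×10^7 Pa = 204.7 atm
diorite: 2870 kg/m³ × 9.8 m/s² × 13390 m = 3.766×10^8 Pa = 3717 atm
peridotite: 3296 kg/m³ × 9.8 m/s² × 890 m = 2.875×10^7 Pa = 283.7 atm
Total = 287.4 + 204.7 + 3717 + 283.7 = 4492.7 atm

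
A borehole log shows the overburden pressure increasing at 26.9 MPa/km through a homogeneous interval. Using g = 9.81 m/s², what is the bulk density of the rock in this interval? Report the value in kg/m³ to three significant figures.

2740 kg/m³

ρ = (dP/dz)/g = 26.9 MPa/km / 9.81 m/s² = 26900 Pa/m / 9.81 m/s² = 2742.1 kg/m³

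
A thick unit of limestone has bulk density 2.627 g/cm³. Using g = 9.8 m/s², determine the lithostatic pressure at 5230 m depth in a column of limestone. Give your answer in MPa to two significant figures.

limestone: 2627 kg/m³ × 9.8 m/s² × 5230 m = 1.346×10^8 Pa = 134.6 MPa

130 MPa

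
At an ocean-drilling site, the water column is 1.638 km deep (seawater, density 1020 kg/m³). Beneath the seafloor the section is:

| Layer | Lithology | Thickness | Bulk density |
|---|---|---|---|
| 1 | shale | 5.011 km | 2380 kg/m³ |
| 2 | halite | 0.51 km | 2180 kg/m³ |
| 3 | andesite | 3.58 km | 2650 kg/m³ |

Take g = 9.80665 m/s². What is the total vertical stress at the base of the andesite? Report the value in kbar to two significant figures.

seawater: 1020 kg/m³ × 9.80665 m/s² × 1638 m = 1.638×10^7 Pa = 0.1638 kbar
shale: 2380 kg/m³ × 9.80665 m/s² × 5011 m = 1.170×10^8 Pa = 1.170 kbar
halite: 2180 kg/m³ × 9.80665 m/s² × 510 m = 1.090×10^7 Pa = 0.1090 kbar
andesite: 2650 kg/m³ × 9.80665 m/s² × 3580 m = 9.304×10^7 Pa = 0.9304 kbar
Total = 0.1638 + 1.170 + 0.1090 + 0.9304 = 2.3728 kbar

2.4 kbar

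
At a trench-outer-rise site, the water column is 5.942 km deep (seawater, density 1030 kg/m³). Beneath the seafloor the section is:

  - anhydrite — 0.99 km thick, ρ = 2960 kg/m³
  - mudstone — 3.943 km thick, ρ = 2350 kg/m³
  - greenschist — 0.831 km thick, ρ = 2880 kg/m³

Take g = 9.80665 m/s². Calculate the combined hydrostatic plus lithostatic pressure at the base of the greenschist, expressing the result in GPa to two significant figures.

0.20 GPa

seawater: 1030 kg/m³ × 9.80665 m/s² × 5942 m = 6.002×10^7 Pa = 0.06002 GPa
anhydrite: 2960 kg/m³ × 9.80665 m/s² × 990 m = 2.874×10^7 Pa = 0.02874 GPa
mudstone: 2350 kg/m³ × 9.80665 m/s² × 3943 m = 9.087×10^7 Pa = 0.09087 GPa
greenschist: 2880 kg/m³ × 9.80665 m/s² × 831 m = 2.347×10^7 Pa = 0.02347 GPa
Total = 0.06002 + 0.02874 + 0.09087 + 0.02347 = 0.20310 GPa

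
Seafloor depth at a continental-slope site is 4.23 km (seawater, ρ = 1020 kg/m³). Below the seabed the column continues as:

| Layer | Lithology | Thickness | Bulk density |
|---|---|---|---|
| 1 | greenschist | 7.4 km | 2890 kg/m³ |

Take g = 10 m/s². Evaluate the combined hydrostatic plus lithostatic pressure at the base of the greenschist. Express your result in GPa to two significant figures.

0.26 GPa

seawater: 1020 kg/m³ × 10 m/s² × 4230 m = 4.315×10^7 Pa = 0.04315 GPa
greenschist: 2890 kg/m³ × 10 m/s² × 7400 m = 2.139×10^8 Pa = 0.2139 GPa
Total = 0.04315 + 0.2139 = 0.25701 GPa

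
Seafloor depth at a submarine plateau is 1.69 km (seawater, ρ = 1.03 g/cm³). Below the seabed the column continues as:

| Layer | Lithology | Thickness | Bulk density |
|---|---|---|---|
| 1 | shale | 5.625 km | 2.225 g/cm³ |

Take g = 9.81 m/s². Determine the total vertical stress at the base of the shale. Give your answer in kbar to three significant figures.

1.40 kbar

seawater: 1030 kg/m³ × 9.81 m/s² × 1690 m = 1.708×10^7 Pa = 0.1708 kbar
shale: 2225 kg/m³ × 9.81 m/s² × 5625 m = 1.228×10^8 Pa = 1.228 kbar
Total = 0.1708 + 1.228 = 1.3985 kbar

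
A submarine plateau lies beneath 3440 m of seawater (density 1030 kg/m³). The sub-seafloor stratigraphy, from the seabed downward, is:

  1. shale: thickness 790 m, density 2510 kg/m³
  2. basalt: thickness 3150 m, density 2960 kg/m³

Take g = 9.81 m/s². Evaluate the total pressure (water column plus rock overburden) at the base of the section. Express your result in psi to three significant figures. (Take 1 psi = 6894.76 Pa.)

21100 psi

seawater: 1030 kg/m³ × 9.81 m/s² × 3440 m = 3.476×10^7 Pa = 5041 psi
shale: 2510 kg/m³ × 9.81 m/s² × 790 m = 1.945×10^7 Pa = 2821 psi
basalt: 2960 kg/m³ × 9.81 m/s² × 3150 m = 9.147×10^7 Pa = 13266 psi
Total = 5041 + 2821 + 13266 = 21129 psi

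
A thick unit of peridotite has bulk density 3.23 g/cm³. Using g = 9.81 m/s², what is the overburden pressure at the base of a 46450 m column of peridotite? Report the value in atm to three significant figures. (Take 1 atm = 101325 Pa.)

peridotite: 3230 kg/m³ × 9.81 m/s² × 46450 m = 1.472×10^9 Pa = 14526 atm

14500 atm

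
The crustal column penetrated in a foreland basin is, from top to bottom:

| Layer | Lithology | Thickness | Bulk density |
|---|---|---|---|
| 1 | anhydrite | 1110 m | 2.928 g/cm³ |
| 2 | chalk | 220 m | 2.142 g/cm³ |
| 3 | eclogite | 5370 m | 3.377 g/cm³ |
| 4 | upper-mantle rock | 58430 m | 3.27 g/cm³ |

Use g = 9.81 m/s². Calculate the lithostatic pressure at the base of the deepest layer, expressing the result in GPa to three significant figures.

2.09 GPa

anhydrite: 2928 kg/m³ × 9.81 m/s² × 1110 m = 3.188×10^7 Pa = 0.03188 GPa
chalk: 2142 kg/m³ × 9.81 m/s² × 220 m = 4.623×10^6 Pa = 4.623×10^-3 GPa
eclogite: 3377 kg/m³ × 9.81 m/s² × 5370 m = 1.779×10^8 Pa = 0.1779 GPa
upper-mantle rock: 3270 kg/m³ × 9.81 m/s² × 58430 m = 1.874×10^9 Pa = 1.874 GPa
Total = 0.03188 + 4.623×10^-3 + 0.1779 + 1.874 = 2.0888 GPa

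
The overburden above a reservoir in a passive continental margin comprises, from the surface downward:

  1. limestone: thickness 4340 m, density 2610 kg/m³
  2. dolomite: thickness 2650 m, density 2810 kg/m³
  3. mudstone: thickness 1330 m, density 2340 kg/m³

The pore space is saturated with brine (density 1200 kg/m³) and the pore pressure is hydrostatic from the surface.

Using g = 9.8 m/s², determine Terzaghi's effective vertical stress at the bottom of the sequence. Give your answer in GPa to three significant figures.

Overburden (lithostatic) stress σ_v:
limestone: 2610 kg/m³ × 9.8 m/s² × 4340 m = 1.110×10^8 Pa = 111.0 MPa
dolomite: 2810 kg/m³ × 9.8 m/s² × 2650 m = 7.298×10^7 Pa = 72.98 MPa
mudstone: 2340 kg/m³ × 9.8 m/s² × 1330 m = 3.050×10^7 Pa = 30.50 MPa
Total = 111.0 + 72.98 + 30.50 = 214.48 MPa
Pore pressure P_p = 1200 kg/m³ × 9.8 m/s² × 8320 m = 9.784×10^7 Pa = 97.84 MPa
Effective stress σ' = σ_v − P_p = 214.5 − 97.84 = 116.64 MPa = 0.11664 GPa

0.117 GPa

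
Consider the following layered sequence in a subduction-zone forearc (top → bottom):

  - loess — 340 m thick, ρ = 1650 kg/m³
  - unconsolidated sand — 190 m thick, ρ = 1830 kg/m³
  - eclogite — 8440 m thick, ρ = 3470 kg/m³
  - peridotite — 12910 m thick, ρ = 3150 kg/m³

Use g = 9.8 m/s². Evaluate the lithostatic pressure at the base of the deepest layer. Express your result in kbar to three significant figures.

loess: 1650 kg/m³ × 9.8 m/s² × 340 m = 5.498×10^6 Pa = 0.05498 kbar
unconsolidated sand: 1830 kg/m³ × 9.8 m/s² × 190 m = 3.407×10^6 Pa = 0.03407 kbar
eclogite: 3470 kg/m³ × 9.8 m/s² × 8440 m = 2.870×10^8 Pa = 2.870 kbar
peridotite: 3150 kg/m³ × 9.8 m/s² × 12910 m = 3.985×10^8 Pa = 3.985 kbar
Total = 0.05498 + 0.03407 + 2.870 + 3.985 = 6.9445 kbar

6.94 kbar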